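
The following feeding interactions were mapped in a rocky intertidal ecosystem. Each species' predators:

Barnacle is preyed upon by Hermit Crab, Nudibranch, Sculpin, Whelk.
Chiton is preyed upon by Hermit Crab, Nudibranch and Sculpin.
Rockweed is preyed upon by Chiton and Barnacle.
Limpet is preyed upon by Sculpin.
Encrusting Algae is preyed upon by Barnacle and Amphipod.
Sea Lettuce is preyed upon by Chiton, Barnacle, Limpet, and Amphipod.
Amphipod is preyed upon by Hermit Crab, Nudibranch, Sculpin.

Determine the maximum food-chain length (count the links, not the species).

2 links

One longest chain: Rockweed → Barnacle → Whelk.
It has 3 species and 2 links.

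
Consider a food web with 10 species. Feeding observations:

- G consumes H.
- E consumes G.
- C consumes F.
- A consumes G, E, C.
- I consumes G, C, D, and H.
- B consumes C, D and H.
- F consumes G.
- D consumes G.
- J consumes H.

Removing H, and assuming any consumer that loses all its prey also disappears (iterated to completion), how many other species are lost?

Remove H.
Round 1: J (all prey gone), G (all prey gone) → extinct.
Round 2: E (all prey gone), D (all prey gone), F (all prey gone) → extinct.
Round 3: C (all prey gone) → extinct.
Round 4: I (all prey gone), B (all prey gone), A (all prey gone) → extinct.
No further losses. Total secondary extinctions: 9.

9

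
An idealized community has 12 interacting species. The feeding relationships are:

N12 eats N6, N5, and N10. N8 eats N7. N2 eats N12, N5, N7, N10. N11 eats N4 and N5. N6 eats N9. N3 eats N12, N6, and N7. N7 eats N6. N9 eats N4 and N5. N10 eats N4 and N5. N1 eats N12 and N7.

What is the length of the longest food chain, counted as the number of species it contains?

5 species

One longest chain: N4 → N9 → N6 → N7 → N8.
It has 5 species and 4 links.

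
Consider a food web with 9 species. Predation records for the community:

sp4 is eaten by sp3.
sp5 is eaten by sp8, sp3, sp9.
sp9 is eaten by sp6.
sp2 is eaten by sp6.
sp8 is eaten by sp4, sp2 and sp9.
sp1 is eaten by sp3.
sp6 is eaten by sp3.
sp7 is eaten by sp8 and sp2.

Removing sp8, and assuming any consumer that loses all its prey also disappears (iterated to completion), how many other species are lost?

Remove sp8.
Round 1: sp4 (all prey gone) → extinct.
No further losses. Total secondary extinctions: 1.

1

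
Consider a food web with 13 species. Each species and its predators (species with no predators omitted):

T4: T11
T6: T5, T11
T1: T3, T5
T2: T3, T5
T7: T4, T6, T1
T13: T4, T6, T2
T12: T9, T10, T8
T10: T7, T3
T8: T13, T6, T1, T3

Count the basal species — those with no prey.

Basal species (no prey listed): T12.
Count: 1.

1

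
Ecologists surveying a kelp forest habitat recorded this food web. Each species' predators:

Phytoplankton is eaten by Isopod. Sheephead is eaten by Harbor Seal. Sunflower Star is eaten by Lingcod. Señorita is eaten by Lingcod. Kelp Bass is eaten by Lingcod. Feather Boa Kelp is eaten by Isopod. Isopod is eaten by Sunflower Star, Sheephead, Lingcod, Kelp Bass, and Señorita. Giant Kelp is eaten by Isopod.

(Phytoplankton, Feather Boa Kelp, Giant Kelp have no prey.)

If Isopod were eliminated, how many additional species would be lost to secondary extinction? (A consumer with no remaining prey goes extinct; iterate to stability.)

6

Remove Isopod.
Round 1: Señorita (all prey gone), Sunflower Star (all prey gone), Sheephead (all prey gone), Kelp Bass (all prey gone) → extinct.
Round 2: Harbor Seal (all prey gone), Lingcod (all prey gone) → extinct.
No further losses. Total secondary extinctions: 6.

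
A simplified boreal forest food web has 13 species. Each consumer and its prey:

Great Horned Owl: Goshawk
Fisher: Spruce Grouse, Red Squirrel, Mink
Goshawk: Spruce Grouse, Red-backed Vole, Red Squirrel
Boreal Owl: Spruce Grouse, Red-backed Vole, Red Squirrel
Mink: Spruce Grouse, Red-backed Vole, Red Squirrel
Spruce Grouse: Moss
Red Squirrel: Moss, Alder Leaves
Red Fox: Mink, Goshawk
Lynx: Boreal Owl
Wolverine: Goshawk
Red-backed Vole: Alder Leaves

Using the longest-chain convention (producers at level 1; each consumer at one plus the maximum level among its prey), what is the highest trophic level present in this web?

Producers (level 1): Moss, Alder Leaves.
Moss → Spruce Grouse → Boreal Owl → Lynx gives Lynx level 4.
No species has a prey at level 4, so no species reaches level 5.

4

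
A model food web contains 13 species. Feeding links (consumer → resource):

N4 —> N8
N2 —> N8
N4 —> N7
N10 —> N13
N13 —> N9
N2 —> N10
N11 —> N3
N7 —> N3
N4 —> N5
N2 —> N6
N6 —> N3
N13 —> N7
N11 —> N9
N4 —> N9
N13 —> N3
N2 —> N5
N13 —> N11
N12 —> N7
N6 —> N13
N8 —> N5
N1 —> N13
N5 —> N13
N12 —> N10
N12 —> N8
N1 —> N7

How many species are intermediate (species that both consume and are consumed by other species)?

Intermediate species (has both prey and predators): N7, N11, N13, N5, N6, N10, N8.
Count: 7.

7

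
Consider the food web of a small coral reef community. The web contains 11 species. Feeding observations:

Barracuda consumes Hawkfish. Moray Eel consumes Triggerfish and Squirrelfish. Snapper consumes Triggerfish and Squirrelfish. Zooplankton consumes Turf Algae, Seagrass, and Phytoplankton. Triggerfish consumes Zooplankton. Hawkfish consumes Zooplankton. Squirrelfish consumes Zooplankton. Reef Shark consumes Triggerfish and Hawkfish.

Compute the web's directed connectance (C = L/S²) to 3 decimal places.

The web has S = 11 species and L = 13 feeding links.
C = L / S² = 13 / 121 = 0.1074 ≈ 0.107.

C = 0.107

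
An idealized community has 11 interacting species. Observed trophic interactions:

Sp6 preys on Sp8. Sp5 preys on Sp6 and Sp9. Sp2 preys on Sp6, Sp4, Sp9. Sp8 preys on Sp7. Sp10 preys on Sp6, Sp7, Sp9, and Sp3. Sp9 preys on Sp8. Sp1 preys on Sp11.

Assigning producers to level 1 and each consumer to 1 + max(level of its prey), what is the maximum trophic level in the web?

Producers (level 1): Sp7, Sp3, Sp11, Sp4.
Sp7 → Sp8 → Sp9 → Sp5 gives Sp5 level 4.
No species has a prey at level 4, so no species reaches level 5.

4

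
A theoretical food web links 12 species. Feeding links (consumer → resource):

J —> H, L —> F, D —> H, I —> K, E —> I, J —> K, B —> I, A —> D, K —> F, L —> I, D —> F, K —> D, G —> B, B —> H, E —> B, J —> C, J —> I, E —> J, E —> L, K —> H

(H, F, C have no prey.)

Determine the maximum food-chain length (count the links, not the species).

One longest chain: H → D → K → I → B → G.
It has 6 species and 5 links.

5 links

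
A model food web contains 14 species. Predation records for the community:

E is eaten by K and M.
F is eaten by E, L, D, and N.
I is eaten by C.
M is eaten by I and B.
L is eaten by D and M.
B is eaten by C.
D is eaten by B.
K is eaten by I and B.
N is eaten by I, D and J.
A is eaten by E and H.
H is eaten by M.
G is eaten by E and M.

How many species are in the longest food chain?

One longest chain: F → E → K → I → C.
It has 5 species and 4 links.

5 species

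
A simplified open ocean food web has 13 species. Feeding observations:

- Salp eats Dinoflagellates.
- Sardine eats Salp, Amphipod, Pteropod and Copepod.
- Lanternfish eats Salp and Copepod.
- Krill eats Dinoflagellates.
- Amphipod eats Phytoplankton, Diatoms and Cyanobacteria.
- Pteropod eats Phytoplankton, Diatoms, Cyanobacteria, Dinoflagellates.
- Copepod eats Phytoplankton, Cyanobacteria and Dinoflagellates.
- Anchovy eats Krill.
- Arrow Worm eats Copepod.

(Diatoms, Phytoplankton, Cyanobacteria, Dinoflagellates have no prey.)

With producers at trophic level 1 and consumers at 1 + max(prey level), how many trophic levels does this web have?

3

Producers (level 1): Diatoms, Phytoplankton, Cyanobacteria, Dinoflagellates.
Phytoplankton → Copepod → Lanternfish gives Lanternfish level 3.
No species has a prey at level 3, so no species reaches level 4.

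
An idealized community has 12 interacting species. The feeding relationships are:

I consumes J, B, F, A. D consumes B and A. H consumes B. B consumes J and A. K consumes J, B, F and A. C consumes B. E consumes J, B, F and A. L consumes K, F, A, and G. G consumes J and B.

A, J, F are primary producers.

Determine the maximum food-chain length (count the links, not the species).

3 links

One longest chain: A → B → K → L.
It has 4 species and 3 links.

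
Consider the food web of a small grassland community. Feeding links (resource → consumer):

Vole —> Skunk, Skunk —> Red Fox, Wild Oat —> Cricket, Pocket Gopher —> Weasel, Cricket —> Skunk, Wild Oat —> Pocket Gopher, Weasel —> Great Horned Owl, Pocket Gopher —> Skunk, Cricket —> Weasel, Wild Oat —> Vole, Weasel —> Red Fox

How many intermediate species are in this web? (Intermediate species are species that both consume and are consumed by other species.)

5

Intermediate species (has both prey and predators): Pocket Gopher, Cricket, Vole, Weasel, Skunk.
Count: 5.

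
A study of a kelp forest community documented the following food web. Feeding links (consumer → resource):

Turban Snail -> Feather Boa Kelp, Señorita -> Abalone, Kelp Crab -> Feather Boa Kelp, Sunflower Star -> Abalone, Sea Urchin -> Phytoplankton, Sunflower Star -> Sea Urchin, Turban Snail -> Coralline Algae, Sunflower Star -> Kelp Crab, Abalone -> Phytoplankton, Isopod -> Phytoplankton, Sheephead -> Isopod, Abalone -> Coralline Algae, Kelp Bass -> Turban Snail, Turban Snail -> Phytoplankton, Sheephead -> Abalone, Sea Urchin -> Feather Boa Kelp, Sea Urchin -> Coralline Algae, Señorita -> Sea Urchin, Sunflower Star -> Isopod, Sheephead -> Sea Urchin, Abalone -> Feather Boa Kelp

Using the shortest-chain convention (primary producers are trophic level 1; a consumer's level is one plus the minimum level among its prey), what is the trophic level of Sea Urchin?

Feather Boa Kelp is a producer → level 1.
Sea Urchin eats Feather Boa Kelp → level 2.

Trophic level 2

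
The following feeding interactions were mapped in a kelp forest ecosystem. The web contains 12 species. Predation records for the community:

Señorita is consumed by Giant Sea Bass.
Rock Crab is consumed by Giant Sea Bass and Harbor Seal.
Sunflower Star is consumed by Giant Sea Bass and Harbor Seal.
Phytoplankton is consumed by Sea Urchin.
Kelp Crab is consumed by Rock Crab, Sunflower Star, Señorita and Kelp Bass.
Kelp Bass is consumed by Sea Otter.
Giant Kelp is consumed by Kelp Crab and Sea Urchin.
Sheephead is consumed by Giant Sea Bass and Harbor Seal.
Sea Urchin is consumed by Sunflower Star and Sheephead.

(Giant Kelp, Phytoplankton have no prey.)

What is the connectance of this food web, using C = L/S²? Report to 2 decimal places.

The web has S = 12 species and L = 17 feeding links.
C = L / S² = 17 / 144 = 0.1181 ≈ 0.12.

C = 0.12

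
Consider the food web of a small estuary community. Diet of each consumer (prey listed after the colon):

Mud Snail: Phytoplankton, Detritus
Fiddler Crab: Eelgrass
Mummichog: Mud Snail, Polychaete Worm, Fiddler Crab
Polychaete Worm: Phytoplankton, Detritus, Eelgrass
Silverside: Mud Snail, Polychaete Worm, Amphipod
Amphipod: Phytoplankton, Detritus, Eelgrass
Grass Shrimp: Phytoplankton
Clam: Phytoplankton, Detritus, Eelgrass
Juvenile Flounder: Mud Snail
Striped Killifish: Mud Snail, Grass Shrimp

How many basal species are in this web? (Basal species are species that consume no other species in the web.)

Basal species (no prey listed): Phytoplankton, Detritus, Eelgrass.
Count: 3.

3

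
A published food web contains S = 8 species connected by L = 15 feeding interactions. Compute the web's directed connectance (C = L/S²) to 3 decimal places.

C = 0.234

The web has S = 8 species and L = 15 feeding links.
C = L / S² = 15 / 64 = 0.2344 ≈ 0.234.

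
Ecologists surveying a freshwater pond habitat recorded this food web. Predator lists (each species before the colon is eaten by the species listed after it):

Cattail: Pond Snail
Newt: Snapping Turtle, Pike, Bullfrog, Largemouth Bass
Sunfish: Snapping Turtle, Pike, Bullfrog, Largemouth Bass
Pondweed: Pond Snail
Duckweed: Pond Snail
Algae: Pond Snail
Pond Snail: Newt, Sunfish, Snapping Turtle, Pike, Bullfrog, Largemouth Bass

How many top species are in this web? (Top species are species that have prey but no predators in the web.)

Top species (has prey, but nothing eats it): Snapping Turtle, Pike, Bullfrog, Largemouth Bass.
Count: 4.

4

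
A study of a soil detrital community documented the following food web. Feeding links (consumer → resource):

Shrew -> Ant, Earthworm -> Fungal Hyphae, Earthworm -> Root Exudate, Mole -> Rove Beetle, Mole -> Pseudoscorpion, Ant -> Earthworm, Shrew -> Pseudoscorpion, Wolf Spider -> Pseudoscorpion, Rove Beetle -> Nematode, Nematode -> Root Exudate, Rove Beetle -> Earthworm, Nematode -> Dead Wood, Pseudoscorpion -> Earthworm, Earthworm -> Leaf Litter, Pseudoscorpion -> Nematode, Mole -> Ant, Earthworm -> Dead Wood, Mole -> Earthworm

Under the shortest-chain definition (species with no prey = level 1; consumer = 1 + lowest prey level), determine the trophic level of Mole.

Root Exudate has no prey (basal) → level 1.
Earthworm eats Root Exudate → level 2.
Mole eats Earthworm → level 3.
No prey of Mole is below level 2, so 3 is the minimum.

Trophic level 3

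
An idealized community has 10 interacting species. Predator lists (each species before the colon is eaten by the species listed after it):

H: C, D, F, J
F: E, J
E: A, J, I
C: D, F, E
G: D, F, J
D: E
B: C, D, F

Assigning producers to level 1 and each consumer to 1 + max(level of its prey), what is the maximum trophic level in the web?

Producers (level 1): B, H, G.
B → C → D → E → A gives A level 5.
No species has a prey at level 5, so no species reaches level 6.

5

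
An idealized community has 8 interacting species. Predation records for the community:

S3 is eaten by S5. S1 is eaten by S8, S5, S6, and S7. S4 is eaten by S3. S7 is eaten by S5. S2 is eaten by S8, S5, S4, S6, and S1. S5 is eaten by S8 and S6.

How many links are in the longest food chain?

4 links

One longest chain: S2 → S1 → S7 → S5 → S8.
It has 5 species and 4 links.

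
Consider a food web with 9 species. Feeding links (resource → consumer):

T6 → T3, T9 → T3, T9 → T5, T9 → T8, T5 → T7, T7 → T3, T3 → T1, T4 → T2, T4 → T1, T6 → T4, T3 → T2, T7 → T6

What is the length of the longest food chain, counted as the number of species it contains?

One longest chain: T9 → T5 → T7 → T6 → T4 → T1.
It has 6 species and 5 links.

6 species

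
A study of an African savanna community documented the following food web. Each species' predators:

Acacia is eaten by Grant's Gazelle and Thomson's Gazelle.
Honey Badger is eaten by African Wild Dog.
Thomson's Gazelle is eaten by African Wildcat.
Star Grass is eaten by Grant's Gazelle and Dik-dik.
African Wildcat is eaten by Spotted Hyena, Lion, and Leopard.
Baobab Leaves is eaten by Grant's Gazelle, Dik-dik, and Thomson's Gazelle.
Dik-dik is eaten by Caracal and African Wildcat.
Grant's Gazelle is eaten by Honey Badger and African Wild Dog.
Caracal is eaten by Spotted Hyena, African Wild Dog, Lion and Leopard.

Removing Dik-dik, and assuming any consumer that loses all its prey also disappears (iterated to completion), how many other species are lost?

1

Remove Dik-dik.
Round 1: Caracal (all prey gone) → extinct.
No further losses. Total secondary extinctions: 1.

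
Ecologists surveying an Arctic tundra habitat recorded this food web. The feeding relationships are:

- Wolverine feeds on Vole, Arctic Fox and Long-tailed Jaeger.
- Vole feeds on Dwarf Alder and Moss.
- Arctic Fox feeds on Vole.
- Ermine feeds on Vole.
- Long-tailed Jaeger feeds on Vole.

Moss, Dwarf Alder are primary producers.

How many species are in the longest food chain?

One longest chain: Moss → Vole → Long-tailed Jaeger → Wolverine.
It has 4 species and 3 links.

4 species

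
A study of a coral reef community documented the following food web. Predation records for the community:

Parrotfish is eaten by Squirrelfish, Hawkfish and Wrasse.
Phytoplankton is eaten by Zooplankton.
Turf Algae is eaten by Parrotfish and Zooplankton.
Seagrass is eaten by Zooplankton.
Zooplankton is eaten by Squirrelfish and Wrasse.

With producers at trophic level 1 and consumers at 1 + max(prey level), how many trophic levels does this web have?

3

Producers (level 1): Seagrass, Phytoplankton, Turf Algae.
Turf Algae → Parrotfish → Hawkfish gives Hawkfish level 3.
No species has a prey at level 3, so no species reaches level 4.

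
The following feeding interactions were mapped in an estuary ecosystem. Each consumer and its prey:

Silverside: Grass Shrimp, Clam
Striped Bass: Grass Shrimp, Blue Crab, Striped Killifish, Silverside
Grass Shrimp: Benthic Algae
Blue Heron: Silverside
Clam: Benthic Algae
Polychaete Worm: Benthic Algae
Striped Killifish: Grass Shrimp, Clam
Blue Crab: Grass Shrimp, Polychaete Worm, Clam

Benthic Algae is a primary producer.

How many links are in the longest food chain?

3 links

One longest chain: Benthic Algae → Grass Shrimp → Silverside → Blue Heron.
It has 4 species and 3 links.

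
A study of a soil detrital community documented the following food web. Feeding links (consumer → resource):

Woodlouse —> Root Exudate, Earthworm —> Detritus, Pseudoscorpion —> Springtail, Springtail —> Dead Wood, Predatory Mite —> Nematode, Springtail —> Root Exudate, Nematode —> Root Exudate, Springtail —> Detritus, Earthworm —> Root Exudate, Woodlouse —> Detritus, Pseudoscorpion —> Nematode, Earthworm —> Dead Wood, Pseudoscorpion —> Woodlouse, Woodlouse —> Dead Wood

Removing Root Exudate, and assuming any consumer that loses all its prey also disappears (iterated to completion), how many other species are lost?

2

Remove Root Exudate.
Round 1: Nematode (all prey gone) → extinct.
Round 2: Predatory Mite (all prey gone) → extinct.
No further losses. Total secondary extinctions: 2.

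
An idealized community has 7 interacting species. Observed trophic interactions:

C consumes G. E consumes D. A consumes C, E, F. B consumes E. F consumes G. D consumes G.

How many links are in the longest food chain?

One longest chain: G → D → E → A.
It has 4 species and 3 links.

3 links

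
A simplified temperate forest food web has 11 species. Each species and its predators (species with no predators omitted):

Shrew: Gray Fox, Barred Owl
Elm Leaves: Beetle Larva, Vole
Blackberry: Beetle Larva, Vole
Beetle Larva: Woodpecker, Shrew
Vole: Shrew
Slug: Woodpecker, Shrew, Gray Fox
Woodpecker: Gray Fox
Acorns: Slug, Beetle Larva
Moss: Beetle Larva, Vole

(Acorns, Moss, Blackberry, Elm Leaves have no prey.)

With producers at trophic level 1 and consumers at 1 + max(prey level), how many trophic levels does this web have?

4

Producers (level 1): Acorns, Moss, Blackberry, Elm Leaves.
Acorns → Slug → Shrew → Gray Fox gives Gray Fox level 4.
No species has a prey at level 4, so no species reaches level 5.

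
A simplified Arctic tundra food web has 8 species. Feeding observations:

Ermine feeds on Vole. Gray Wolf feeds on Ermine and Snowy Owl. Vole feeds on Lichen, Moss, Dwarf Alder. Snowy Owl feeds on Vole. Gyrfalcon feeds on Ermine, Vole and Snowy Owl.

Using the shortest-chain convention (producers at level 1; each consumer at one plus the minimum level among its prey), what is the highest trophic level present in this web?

4

Producers (level 1): Lichen, Dwarf Alder, Moss.
Following each consumer down to its lowest-level prey: Lichen → Vole → Snowy Owl → Gray Wolf (levels 1 through 4).
All prey of Gray Wolf (Snowy Owl 3, Ermine 3) are at level 3 or above, so Gray Wolf is at level 1 + 3 = 4.
Every consumer has at least one prey at level 3 or below, so none exceeds level 4.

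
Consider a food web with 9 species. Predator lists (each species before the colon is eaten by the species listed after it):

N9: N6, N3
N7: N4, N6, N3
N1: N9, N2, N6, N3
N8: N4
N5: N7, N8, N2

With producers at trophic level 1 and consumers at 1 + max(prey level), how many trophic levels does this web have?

3

Producers (level 1): N5, N1.
N1 → N9 → N3 gives N3 level 3.
No species has a prey at level 3, so no species reaches level 4.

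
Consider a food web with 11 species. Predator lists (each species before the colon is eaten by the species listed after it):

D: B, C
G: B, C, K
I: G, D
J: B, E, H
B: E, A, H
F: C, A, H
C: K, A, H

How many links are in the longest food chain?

3 links

One longest chain: I → G → B → E.
It has 4 species and 3 links.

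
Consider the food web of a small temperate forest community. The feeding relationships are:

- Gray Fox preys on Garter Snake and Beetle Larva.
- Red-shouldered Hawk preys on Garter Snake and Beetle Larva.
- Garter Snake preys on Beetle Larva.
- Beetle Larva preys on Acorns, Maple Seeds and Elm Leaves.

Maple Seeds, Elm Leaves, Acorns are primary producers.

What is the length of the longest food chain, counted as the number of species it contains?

4 species

One longest chain: Maple Seeds → Beetle Larva → Garter Snake → Gray Fox.
It has 4 species and 3 links.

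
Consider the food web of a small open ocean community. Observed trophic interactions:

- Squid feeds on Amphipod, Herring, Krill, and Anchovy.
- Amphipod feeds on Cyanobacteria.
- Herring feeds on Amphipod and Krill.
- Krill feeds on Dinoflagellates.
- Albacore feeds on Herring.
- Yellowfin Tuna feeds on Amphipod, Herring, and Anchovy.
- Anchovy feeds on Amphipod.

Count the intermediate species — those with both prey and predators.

4

Intermediate species (has both prey and predators): Amphipod, Krill, Herring, Anchovy.
Count: 4.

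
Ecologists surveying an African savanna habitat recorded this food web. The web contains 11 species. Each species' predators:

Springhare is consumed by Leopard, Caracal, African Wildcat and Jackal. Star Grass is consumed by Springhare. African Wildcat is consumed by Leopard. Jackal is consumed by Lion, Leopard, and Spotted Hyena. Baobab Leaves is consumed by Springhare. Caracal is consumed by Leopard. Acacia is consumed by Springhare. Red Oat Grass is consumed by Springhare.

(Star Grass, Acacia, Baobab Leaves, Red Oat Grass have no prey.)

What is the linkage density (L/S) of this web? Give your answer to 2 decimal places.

L/S = 1.18

There are L = 13 links among S = 11 species.
L/S = 13/11 = 1.1818 ≈ 1.18.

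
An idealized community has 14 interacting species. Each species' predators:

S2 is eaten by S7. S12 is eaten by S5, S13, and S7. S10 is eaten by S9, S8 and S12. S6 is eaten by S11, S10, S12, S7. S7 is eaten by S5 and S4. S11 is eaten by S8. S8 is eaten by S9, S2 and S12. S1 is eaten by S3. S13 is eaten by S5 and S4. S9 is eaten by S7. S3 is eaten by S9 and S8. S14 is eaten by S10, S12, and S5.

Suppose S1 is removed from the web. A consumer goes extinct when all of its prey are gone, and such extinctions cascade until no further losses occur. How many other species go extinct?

1

Remove S1.
Round 1: S3 (all prey gone) → extinct.
No further losses. Total secondary extinctions: 1.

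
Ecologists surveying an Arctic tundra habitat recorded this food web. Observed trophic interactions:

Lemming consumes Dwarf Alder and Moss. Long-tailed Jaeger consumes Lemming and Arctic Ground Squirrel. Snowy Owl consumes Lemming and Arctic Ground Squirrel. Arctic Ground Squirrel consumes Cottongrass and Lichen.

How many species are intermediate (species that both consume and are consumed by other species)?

2

Intermediate species (has both prey and predators): Lemming, Arctic Ground Squirrel.
Count: 2.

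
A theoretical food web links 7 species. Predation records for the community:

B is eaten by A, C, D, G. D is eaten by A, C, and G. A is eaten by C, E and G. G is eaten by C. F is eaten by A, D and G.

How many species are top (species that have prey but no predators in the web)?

2

Top species (has prey, but nothing eats it): E, C.
Count: 2.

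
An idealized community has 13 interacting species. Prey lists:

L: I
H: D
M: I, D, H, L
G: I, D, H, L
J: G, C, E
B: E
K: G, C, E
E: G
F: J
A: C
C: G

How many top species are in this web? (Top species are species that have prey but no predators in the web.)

5

Top species (has prey, but nothing eats it): M, B, K, A, F.
Count: 5.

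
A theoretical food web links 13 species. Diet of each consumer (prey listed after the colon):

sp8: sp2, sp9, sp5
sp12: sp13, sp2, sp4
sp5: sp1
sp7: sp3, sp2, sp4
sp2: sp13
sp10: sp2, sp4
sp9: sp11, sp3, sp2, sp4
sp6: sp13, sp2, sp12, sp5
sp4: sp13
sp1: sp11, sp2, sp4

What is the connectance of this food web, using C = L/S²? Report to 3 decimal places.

C = 0.148

The web has S = 13 species and L = 25 feeding links.
C = L / S² = 25 / 169 = 0.1479 ≈ 0.148.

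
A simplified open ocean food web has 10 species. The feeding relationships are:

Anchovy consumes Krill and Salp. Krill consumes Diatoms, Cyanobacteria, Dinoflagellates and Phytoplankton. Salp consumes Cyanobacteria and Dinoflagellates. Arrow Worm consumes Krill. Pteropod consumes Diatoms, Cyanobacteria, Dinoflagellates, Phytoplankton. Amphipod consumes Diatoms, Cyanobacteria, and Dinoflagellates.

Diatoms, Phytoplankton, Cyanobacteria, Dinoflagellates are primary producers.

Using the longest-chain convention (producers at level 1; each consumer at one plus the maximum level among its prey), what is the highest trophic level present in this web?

Producers (level 1): Diatoms, Phytoplankton, Cyanobacteria, Dinoflagellates.
Diatoms → Krill → Anchovy gives Anchovy level 3.
No species has a prey at level 3, so no species reaches level 4.

3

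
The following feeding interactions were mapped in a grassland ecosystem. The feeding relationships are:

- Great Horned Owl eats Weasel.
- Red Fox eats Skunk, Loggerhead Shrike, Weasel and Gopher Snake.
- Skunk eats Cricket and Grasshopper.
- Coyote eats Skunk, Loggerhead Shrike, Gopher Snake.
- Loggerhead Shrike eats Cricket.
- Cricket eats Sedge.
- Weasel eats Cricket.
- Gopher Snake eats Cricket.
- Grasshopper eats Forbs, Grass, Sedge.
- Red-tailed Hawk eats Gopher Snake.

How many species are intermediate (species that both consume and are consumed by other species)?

6

Intermediate species (has both prey and predators): Grasshopper, Cricket, Skunk, Loggerhead Shrike, Gopher Snake, Weasel.
Count: 6.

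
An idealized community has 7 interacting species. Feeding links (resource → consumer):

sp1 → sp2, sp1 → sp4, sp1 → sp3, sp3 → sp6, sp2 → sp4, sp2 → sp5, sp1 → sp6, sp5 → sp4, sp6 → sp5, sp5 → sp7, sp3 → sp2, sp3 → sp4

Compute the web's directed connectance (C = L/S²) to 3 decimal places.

C = 0.245

The web has S = 7 species and L = 12 feeding links.
C = L / S² = 12 / 49 = 0.2449 ≈ 0.245.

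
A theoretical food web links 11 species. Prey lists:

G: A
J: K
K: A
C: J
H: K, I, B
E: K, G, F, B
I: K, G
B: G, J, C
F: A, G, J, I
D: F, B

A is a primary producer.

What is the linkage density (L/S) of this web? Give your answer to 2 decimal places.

L/S = 2.00

There are L = 22 links among S = 11 species.
L/S = 22/11 = 2.0000 ≈ 2.00.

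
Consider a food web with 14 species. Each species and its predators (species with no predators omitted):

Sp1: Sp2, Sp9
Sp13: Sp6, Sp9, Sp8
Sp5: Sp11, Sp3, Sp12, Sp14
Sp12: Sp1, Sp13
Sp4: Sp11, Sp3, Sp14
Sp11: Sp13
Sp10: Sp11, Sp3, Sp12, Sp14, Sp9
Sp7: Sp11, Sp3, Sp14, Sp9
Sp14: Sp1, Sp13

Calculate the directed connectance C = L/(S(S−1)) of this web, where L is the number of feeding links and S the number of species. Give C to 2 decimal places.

C = 0.14

The web has S = 14 species and L = 26 feeding links.
C = L / (S(S−1)) = 26 / 182 = 0.1429 ≈ 0.14.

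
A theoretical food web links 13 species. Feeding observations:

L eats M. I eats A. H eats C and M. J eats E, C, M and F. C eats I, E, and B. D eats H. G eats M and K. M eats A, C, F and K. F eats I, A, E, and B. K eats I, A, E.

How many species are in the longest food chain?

6 species

One longest chain: A → I → F → M → H → D.
It has 6 species and 5 links.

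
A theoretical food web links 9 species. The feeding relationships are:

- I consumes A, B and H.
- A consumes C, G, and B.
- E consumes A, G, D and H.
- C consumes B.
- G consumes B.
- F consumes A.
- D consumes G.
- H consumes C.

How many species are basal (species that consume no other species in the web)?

1

Basal species (no prey listed): B.
Count: 1.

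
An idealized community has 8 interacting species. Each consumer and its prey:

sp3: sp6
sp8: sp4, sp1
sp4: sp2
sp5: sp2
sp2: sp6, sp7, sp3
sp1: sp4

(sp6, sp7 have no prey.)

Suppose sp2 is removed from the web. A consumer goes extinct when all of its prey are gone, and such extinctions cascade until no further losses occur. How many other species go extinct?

4

Remove sp2.
Round 1: sp4 (all prey gone), sp5 (all prey gone) → extinct.
Round 2: sp1 (all prey gone) → extinct.
Round 3: sp8 (all prey gone) → extinct.
No further losses. Total secondary extinctions: 4.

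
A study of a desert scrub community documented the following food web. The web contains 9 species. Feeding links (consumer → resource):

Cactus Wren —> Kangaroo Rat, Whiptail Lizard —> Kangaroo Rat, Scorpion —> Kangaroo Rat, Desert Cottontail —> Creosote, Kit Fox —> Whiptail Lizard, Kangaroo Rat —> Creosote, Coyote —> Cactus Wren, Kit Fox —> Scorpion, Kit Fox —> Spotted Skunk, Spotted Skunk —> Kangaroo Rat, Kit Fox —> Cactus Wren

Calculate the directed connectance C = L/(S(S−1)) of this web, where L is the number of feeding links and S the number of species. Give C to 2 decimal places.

C = 0.15

The web has S = 9 species and L = 11 feeding links.
C = L / (S(S−1)) = 11 / 72 = 0.1528 ≈ 0.15.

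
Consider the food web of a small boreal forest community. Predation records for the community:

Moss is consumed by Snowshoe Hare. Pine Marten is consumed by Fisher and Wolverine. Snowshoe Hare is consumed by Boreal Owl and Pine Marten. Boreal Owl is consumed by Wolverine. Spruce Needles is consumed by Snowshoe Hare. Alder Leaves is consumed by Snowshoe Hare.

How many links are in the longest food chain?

3 links

One longest chain: Spruce Needles → Snowshoe Hare → Pine Marten → Fisher.
It has 4 species and 3 links.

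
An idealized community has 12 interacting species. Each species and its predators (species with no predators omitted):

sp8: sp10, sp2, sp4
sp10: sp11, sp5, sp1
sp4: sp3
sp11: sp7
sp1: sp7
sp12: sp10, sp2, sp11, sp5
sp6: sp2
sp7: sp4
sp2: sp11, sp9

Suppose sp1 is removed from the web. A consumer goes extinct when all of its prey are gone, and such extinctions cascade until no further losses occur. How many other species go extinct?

0

Remove sp1.
Every predator of it retains at least one other prey: sp7 still has sp11.
No consumer loses all prey, so no secondary extinctions occur.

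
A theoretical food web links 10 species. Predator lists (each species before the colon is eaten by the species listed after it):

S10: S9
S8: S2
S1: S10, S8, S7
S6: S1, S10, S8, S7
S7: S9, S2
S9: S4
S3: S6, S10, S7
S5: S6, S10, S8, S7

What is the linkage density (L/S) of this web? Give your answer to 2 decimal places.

There are L = 19 links among S = 10 species.
L/S = 19/10 = 1.9000 ≈ 1.90.

L/S = 1.90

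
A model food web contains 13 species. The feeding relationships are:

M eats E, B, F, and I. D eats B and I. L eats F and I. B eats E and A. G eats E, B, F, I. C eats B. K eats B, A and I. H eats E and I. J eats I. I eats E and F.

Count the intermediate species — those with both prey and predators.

Intermediate species (has both prey and predators): I, B.
Count: 2.

2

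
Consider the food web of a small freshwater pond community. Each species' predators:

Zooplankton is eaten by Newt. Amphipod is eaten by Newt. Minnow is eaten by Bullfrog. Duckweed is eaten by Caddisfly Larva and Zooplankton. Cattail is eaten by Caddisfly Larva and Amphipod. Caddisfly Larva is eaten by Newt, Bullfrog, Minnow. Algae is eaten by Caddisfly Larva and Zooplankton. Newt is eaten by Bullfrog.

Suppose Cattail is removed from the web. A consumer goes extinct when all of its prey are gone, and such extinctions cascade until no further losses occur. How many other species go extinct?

Remove Cattail.
Round 1: Amphipod (all prey gone) → extinct.
No further losses. Total secondary extinctions: 1.

1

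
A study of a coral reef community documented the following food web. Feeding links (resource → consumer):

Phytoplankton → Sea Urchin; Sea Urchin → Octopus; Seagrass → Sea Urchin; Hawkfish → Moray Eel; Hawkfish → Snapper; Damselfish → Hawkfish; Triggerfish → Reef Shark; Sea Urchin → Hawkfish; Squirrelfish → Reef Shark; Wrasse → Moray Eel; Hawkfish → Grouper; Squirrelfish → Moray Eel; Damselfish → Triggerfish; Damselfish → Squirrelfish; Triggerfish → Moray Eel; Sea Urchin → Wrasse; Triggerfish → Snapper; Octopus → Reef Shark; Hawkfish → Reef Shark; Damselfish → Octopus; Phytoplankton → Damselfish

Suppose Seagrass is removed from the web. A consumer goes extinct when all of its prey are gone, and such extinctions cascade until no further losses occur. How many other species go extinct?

Remove Seagrass.
Every predator of it retains at least one other prey: Sea Urchin still has Phytoplankton.
No consumer loses all prey, so no secondary extinctions occur.

0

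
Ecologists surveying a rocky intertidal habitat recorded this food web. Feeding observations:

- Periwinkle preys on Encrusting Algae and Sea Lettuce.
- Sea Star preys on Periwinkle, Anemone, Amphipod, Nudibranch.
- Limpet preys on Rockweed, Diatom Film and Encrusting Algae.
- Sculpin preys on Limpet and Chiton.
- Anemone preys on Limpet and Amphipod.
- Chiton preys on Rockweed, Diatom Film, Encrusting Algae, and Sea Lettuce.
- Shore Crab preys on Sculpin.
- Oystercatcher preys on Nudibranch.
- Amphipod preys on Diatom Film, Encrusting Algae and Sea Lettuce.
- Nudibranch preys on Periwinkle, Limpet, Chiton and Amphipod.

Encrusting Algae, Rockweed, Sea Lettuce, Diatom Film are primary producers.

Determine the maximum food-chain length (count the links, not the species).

3 links

One longest chain: Encrusting Algae → Chiton → Sculpin → Shore Crab.
It has 4 species and 3 links.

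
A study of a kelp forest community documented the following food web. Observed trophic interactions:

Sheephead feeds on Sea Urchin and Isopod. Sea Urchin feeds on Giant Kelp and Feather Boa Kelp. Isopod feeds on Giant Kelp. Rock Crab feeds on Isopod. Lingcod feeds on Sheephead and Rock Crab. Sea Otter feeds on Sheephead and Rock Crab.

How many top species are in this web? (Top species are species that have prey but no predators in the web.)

Top species (has prey, but nothing eats it): Sea Otter, Lingcod.
Count: 2.

2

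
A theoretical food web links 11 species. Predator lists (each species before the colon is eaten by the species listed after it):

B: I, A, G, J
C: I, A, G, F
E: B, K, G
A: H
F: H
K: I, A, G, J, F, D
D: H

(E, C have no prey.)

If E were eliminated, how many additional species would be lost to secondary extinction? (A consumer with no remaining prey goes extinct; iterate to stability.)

4

Remove E.
Round 1: B (all prey gone), K (all prey gone) → extinct.
Round 2: J (all prey gone), D (all prey gone) → extinct.
No further losses. Total secondary extinctions: 4.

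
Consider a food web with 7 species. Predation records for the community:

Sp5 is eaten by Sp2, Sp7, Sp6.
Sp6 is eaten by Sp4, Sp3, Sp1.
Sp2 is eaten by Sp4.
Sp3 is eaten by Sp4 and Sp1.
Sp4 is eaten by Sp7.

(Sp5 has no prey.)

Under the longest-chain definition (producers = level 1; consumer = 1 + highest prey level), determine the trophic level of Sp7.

Trophic level 5

Sp5 is a producer → level 1.
Sp6 eats Sp5 → level 2.
Sp3 eats Sp6 → level 3.
Sp4 eats Sp3 (level 3); other prey at levels: Sp2 2, Sp6 2 → level 4.
Sp7 eats Sp4 (level 4); other prey at levels: Sp5 1 → level 5.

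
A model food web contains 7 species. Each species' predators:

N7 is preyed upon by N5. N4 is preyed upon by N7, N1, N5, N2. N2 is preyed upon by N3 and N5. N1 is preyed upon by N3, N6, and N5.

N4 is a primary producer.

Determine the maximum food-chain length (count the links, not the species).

2 links

One longest chain: N4 → N2 → N3.
It has 3 species and 2 links.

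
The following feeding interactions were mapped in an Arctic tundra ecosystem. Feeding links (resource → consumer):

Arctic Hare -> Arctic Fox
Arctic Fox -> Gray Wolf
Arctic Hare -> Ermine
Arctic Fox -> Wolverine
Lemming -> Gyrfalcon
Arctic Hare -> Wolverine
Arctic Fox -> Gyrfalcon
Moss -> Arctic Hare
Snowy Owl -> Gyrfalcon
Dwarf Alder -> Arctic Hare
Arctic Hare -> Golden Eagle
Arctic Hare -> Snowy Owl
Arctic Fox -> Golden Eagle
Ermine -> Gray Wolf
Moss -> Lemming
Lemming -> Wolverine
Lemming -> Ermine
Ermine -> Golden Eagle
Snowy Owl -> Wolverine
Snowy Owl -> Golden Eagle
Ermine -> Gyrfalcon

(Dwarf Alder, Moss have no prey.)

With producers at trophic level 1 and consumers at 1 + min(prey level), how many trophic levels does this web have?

Producers (level 1): Dwarf Alder, Moss.
Following each consumer down to its lowest-level prey: Dwarf Alder → Arctic Hare → Arctic Fox → Gray Wolf (levels 1 through 4).
All prey of Gray Wolf (Arctic Fox 3, Ermine 3) are at level 3 or above, so Gray Wolf is at level 1 + 3 = 4.
Every consumer has at least one prey at level 3 or below, so none exceeds level 4.

4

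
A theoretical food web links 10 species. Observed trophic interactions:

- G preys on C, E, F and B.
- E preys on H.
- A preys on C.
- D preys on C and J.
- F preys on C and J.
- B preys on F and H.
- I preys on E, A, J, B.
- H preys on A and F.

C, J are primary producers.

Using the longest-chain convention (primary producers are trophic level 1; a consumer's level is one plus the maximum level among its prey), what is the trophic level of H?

C is a producer → level 1.
A eats C → level 2.
H eats A (level 2); other prey at levels: F 2 → level 3.

Trophic level 3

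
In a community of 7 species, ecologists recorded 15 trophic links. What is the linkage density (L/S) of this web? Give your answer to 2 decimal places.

There are L = 15 links among S = 7 species.
L/S = 15/7 = 2.1429 ≈ 2.14.

L/S = 2.14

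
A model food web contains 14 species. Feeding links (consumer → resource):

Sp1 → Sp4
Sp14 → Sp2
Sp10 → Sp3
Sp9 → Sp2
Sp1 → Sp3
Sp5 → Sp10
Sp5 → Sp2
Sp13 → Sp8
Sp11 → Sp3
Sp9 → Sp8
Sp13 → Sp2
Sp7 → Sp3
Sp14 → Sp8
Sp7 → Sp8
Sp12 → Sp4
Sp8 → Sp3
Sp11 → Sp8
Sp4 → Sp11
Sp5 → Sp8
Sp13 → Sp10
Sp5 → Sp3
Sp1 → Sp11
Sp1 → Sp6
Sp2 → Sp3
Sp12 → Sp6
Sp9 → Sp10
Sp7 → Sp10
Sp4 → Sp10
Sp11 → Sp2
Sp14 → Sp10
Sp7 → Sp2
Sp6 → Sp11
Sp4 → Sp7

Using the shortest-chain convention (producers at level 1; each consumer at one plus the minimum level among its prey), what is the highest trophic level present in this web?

Producers (level 1): Sp3.
Following each consumer down to its lowest-level prey: Sp3 → Sp11 → Sp6 → Sp12 (levels 1 through 4).
All prey of Sp12 (Sp6 3, Sp4 3) are at level 3 or above, so Sp12 is at level 1 + 3 = 4.
Every consumer has at least one prey at level 3 or below, so none exceeds level 4.

4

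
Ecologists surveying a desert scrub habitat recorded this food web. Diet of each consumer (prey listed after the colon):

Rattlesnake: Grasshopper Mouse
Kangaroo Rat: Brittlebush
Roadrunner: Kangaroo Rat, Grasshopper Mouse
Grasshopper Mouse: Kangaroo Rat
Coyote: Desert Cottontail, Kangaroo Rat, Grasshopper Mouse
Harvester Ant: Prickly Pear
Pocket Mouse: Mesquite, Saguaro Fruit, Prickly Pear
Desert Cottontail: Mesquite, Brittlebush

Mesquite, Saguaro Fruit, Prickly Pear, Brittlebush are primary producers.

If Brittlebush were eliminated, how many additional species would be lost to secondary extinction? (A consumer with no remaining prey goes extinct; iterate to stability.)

Remove Brittlebush.
Round 1: Kangaroo Rat (all prey gone) → extinct.
Round 2: Grasshopper Mouse (all prey gone) → extinct.
Round 3: Rattlesnake (all prey gone), Roadrunner (all prey gone) → extinct.
No further losses. Total secondary extinctions: 4.

4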